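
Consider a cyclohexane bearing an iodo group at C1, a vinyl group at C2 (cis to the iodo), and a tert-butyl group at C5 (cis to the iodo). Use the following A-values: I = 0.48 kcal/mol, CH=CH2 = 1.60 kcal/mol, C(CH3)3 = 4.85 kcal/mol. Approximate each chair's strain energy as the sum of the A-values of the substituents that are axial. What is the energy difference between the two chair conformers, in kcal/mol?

Chair I (iodo axial, vinyl equatorial, tert-butyl axial): E = 5.33 kcal/mol.
Chair II (iodo equatorial, vinyl axial, tert-butyl equatorial): E = 1.60 kcal/mol.
ΔE = 5.33 − 1.60 = 3.73 kcal/mol; chair II is more stable.

3.73 kcal/mol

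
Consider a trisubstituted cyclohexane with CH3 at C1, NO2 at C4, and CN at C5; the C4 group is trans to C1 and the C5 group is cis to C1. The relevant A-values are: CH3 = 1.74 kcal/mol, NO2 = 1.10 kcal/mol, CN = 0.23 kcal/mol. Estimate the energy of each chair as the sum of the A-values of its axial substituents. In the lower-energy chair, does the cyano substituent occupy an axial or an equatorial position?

Chair I (methyl axial, nitro axial, cyano axial): E = 3.07 kcal/mol.
Chair II (methyl equatorial, nitro equatorial, cyano equatorial): E = 0.00 kcal/mol.
Chair II is the more stable (lower-energy) conformer, and in that chair the cyano group is equatorial.

equatorial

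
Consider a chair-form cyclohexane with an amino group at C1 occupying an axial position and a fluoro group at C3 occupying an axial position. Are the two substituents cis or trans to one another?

cis

C1 and C3 have the same parity, so their axial bonds point in the same direction.
With same-parity carbons, two substituents on the same face are both axial or both equatorial; opposite faces give one of each.
Here the groups are axial/axial → same face → cis.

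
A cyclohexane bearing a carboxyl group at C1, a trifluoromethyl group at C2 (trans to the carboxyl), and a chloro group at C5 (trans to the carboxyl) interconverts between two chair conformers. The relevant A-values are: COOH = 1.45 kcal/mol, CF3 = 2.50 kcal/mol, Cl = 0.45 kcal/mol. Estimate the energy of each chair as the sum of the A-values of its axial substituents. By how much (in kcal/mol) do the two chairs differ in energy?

3.50 kcal/mol

Chair I (carboxyl axial, trifluoromethyl axial, chloro equatorial): E = 3.95 kcal/mol.
Chair II (carboxyl equatorial, trifluoromethyl equatorial, chloro axial): E = 0.45 kcal/mol.
ΔE = 3.95 − 0.45 = 3.50 kcal/mol; chair II is more stable.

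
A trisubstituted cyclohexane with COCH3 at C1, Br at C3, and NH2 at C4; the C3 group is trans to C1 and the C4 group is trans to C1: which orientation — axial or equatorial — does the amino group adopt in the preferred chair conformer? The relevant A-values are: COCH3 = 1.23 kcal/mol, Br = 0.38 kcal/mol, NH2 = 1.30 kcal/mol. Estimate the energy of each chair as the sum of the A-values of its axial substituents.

equatorial

Chair I (acetyl axial, bromo equatorial, amino axial): E = 2.53 kcal/mol.
Chair II (acetyl equatorial, bromo axial, amino equatorial): E = 0.38 kcal/mol.
Chair II is the more stable (lower-energy) conformer, and in that chair the amino group is equatorial.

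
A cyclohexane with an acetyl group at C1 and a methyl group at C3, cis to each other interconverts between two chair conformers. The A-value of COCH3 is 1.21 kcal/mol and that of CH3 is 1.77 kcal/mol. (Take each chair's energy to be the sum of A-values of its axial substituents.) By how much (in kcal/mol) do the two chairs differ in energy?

2.98 kcal/mol

C1 and C3 have the same parity, so for the cis isomer the two substituents are e,e in one chair and a,a in the other.
Chair I (acetyl axial, methyl axial): E = 2.98 kcal/mol.
Chair II (acetyl equatorial, methyl equatorial): E = 0.00 kcal/mol.
ΔE = 2.98 − 0.00 = 2.98 kcal/mol; chair II is more stable.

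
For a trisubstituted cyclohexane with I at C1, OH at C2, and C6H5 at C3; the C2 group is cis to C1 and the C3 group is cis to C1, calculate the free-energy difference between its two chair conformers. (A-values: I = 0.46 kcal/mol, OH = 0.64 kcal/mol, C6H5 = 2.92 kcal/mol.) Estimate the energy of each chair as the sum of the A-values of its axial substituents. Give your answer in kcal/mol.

2.74 kcal/mol

Chair I (iodo axial, hydroxyl equatorial, phenyl axial): E = 3.38 kcal/mol.
Chair II (iodo equatorial, hydroxyl axial, phenyl equatorial): E = 0.64 kcal/mol.
ΔE = 3.38 − 0.64 = 2.74 kcal/mol; chair II is more stable.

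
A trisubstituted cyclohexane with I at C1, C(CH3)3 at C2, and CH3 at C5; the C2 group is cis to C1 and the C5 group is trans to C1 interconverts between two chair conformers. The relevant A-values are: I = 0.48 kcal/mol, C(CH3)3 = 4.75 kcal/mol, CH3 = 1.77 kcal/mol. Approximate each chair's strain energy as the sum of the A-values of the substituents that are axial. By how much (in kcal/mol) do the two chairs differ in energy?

6.04 kcal/mol

Chair I (iodo axial, tert-butyl equatorial, methyl equatorial): E = 0.48 kcal/mol.
Chair II (iodo equatorial, tert-butyl axial, methyl axial): E = 6.52 kcal/mol.
ΔE = 6.52 − 0.48 = 6.04 kcal/mol; chair I is more stable.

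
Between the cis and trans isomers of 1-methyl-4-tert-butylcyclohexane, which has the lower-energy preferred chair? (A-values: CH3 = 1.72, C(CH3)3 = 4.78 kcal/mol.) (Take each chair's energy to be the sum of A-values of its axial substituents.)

trans

At 1,4 positions (parity opposite): cis → (a,e or e,a); trans → (e,e or a,a).
Best chair for cis: E = 1.72 kcal/mol; best chair for trans: E = 0.00 kcal/mol.
The trans isomer is lower by 1.72 kcal/mol.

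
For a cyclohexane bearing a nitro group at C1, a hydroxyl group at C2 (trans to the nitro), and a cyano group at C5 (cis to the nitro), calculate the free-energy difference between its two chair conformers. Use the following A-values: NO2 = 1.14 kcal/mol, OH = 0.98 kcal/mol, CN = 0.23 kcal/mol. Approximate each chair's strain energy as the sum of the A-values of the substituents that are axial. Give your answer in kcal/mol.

Chair I (nitro axial, hydroxyl axial, cyano axial): E = 2.35 kcal/mol.
Chair II (nitro equatorial, hydroxyl equatorial, cyano equatorial): E = 0.00 kcal/mol.
ΔE = 2.35 − 0.00 = 2.35 kcal/mol; chair II is more stable.

2.35 kcal/mol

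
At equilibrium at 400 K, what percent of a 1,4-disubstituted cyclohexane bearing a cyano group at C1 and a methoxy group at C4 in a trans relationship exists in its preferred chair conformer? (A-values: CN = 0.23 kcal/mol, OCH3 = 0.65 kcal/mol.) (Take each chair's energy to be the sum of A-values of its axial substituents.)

75.2%

C1 and C4 have opposite parity, so for the trans isomer the two substituents are e,e in one chair and a,a in the other.
Chair I (cyano axial, methoxy axial): E = 0.88 kcal/mol; chair II (cyano equatorial, methoxy equatorial): E = 0.00 kcal/mol.
ΔG = 0.88 kcal/mol between the two chairs.
K = exp(ΔG/RT) with R = 1.987×10⁻³ kcal mol⁻¹ K⁻¹ and T = 400 K gives K ≈ 3.03.
Fraction in the lower-energy chair = K/(K+1) = 75.2%.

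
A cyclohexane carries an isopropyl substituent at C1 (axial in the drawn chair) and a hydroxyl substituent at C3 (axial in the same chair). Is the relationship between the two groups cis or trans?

C1 and C3 have the same parity, so their axial bonds point in the same direction.
With same-parity carbons, two substituents on the same face are both axial or both equatorial; opposite faces give one of each.
Here the groups are axial/axial → same face → cis.

cis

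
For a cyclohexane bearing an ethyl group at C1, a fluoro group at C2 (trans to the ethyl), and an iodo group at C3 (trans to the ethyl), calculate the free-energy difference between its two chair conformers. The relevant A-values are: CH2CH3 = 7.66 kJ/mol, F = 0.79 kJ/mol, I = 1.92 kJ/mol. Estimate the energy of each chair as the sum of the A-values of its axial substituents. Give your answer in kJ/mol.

Chair I (ethyl axial, fluoro axial, iodo equatorial): E = 8.45 kJ/mol.
Chair II (ethyl equatorial, fluoro equatorial, iodo axial): E = 1.92 kJ/mol.
ΔE = 8.45 − 1.92 = 6.53 kJ/mol; chair II is more stable.

6.53 kJ/mol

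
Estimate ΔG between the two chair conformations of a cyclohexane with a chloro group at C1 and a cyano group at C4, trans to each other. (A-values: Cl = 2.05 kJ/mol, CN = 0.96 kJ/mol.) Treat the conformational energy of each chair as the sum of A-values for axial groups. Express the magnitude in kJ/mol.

C1 and C4 have opposite parity, so for the trans isomer the two substituents are e,e in one chair and a,a in the other.
Chair I (chloro axial, cyano axial): E = 3.01 kJ/mol.
Chair II (chloro equatorial, cyano equatorial): E = 0.00 kJ/mol.
ΔE = 3.01 − 0.00 = 3.01 kJ/mol; chair II is more stable.

3.01 kJ/mol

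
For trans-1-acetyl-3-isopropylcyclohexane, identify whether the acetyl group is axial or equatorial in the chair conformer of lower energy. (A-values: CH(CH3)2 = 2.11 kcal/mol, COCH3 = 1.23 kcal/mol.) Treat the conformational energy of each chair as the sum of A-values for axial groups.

axial

C1 and C3 have the same parity, so for the trans isomer the two substituents are one axial and one equatorial in each chair.
Chair I (isopropyl axial, acetyl equatorial): E = 2.11 kcal/mol.
Chair II (isopropyl equatorial, acetyl axial): E = 1.23 kcal/mol.
Chair II is the more stable (lower-energy) conformer, and in that chair the acetyl group is axial.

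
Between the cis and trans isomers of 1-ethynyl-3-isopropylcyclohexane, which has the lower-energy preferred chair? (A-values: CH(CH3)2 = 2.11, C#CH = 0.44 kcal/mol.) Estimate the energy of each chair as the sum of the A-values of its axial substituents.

cis

At 1,3 positions (parity same): cis → (e,e or a,a); trans → (a,e or e,a).
Best chair for cis: E = 0.00 kcal/mol; best chair for trans: E = 0.44 kcal/mol.
The cis isomer is lower by 0.44 kcal/mol.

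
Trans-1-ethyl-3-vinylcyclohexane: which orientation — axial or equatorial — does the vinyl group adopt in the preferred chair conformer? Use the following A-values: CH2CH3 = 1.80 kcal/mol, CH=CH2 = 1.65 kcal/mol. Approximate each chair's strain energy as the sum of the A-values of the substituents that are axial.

C1 and C3 have the same parity, so for the trans isomer the two substituents are one axial and one equatorial in each chair.
Chair I (ethyl axial, vinyl equatorial): E = 1.80 kcal/mol.
Chair II (ethyl equatorial, vinyl axial): E = 1.65 kcal/mol.
Chair II is the more stable (lower-energy) conformer, and in that chair the vinyl group is axial.

axial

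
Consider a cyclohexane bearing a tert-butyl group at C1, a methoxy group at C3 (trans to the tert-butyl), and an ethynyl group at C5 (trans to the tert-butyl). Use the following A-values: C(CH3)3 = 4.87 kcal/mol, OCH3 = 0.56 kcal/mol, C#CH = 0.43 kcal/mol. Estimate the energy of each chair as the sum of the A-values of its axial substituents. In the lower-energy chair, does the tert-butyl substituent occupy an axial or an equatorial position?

equatorial

Chair I (tert-butyl axial, methoxy equatorial, ethynyl equatorial): E = 4.87 kcal/mol.
Chair II (tert-butyl equatorial, methoxy axial, ethynyl axial): E = 0.99 kcal/mol.
Chair II is the more stable (lower-energy) conformer, and in that chair the tert-butyl group is equatorial.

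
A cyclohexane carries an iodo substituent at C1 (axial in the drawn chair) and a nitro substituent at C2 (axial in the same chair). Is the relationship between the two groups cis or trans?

C1 and C2 have opposite parity, so their axial bonds point in opposite directions.
With opposite-parity carbons, two substituents on the same face are one axial and one equatorial; opposite faces give both axial or both equatorial.
Here the groups are axial/axial → opposite face → trans.

trans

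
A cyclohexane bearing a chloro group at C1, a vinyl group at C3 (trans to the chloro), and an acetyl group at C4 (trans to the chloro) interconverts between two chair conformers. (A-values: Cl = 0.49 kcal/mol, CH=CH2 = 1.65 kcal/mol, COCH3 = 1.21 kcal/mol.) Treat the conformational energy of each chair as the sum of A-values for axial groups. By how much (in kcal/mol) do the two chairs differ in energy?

Chair I (chloro axial, vinyl equatorial, acetyl axial): E = 1.70 kcal/mol.
Chair II (chloro equatorial, vinyl axial, acetyl equatorial): E = 1.65 kcal/mol.
ΔE = 1.70 − 1.65 = 0.05 kcal/mol; chair II is more stable.

0.05 kcal/mol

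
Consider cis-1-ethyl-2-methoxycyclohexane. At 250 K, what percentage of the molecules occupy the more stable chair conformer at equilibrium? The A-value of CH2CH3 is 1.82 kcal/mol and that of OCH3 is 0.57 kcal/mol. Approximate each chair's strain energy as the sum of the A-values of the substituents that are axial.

C1 and C2 have opposite parity, so for the cis isomer the two substituents are one axial and one equatorial in each chair.
Chair I (ethyl axial, methoxy equatorial): E = 1.82 kcal/mol; chair II (ethyl equatorial, methoxy axial): E = 0.57 kcal/mol.
ΔG = 1.25 kcal/mol between the two chairs.
K = exp(ΔG/RT) with R = 1.987×10⁻³ kcal mol⁻¹ K⁻¹ and T = 250 K gives K ≈ 12.4.
Fraction in the lower-energy chair = K/(K+1) = 92.5%.

92.5%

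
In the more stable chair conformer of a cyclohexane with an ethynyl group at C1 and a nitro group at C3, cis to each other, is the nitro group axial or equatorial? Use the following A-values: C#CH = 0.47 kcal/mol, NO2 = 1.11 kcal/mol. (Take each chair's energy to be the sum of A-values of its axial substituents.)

C1 and C3 have the same parity, so for the cis isomer the two substituents are e,e in one chair and a,a in the other.
Chair I (ethynyl axial, nitro axial): E = 1.58 kcal/mol.
Chair II (ethynyl equatorial, nitro equatorial): E = 0.00 kcal/mol.
Chair II is the more stable (lower-energy) conformer, and in that chair the nitro group is equatorial.

equatorial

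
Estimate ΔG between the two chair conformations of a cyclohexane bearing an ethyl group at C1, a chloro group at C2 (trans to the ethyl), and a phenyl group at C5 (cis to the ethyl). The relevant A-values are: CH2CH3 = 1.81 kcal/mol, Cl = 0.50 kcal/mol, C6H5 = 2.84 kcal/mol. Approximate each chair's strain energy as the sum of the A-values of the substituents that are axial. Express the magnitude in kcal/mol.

5.15 kcal/mol

Chair I (ethyl axial, chloro axial, phenyl axial): E = 5.15 kcal/mol.
Chair II (ethyl equatorial, chloro equatorial, phenyl equatorial): E = 0.00 kcal/mol.
ΔE = 5.15 − 0.00 = 5.15 kcal/mol; chair II is more stable.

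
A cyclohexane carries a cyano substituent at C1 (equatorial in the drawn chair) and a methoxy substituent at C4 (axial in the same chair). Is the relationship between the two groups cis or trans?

cis

C1 and C4 have opposite parity, so their axial bonds point in opposite directions.
With opposite-parity carbons, two substituents on the same face are one axial and one equatorial; opposite faces give both axial or both equatorial.
Here the groups are equatorial/axial → same face → cis.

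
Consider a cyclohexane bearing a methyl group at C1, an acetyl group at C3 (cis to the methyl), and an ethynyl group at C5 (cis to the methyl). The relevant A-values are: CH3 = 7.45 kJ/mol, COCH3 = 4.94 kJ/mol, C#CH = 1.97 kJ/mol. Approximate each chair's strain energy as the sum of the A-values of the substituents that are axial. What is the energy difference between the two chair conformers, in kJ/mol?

14.36 kJ/mol

Chair I (methyl axial, acetyl axial, ethynyl axial): E = 14.36 kJ/mol.
Chair II (methyl equatorial, acetyl equatorial, ethynyl equatorial): E = 0.00 kJ/mol.
ΔE = 14.36 − 0.00 = 14.36 kJ/mol; chair II is more stable.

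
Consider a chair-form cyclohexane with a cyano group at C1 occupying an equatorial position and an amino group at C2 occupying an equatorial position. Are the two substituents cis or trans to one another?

trans

C1 and C2 have opposite parity, so their axial bonds point in opposite directions.
With opposite-parity carbons, two substituents on the same face are one axial and one equatorial; opposite faces give both axial or both equatorial.
Here the groups are equatorial/equatorial → opposite face → trans.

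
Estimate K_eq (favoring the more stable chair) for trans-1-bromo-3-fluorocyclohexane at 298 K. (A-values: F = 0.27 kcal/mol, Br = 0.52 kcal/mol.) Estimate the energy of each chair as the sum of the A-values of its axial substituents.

C1 and C3 have the same parity, so for the trans isomer the two substituents are one axial and one equatorial in each chair.
Chair I (fluoro axial, bromo equatorial): E = 0.27 kcal/mol; chair II (fluoro equatorial, bromo axial): E = 0.52 kcal/mol.
ΔG = 0.25 kcal/mol between the two chairs.
K = exp(ΔG/RT) with R = 1.987×10⁻³ kcal mol⁻¹ K⁻¹ and T = 298 K gives K ≈ 1.53.

K ≈ 1.53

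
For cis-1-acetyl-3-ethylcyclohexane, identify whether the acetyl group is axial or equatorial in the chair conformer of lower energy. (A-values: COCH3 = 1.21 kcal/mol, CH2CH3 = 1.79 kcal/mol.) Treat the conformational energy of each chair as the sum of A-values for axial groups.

equatorial

C1 and C3 have the same parity, so for the cis isomer the two substituents are e,e in one chair and a,a in the other.
Chair I (acetyl axial, ethyl axial): E = 3.00 kcal/mol.
Chair II (acetyl equatorial, ethyl equatorial): E = 0.00 kcal/mol.
Chair II is the more stable (lower-energy) conformer, and in that chair the acetyl group is equatorial.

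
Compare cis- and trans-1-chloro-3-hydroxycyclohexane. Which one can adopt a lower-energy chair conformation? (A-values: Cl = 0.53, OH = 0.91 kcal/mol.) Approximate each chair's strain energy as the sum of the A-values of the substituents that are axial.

cis

At 1,3 positions (parity same): cis → (e,e or a,a); trans → (a,e or e,a).
Best chair for cis: E = 0.00 kcal/mol; best chair for trans: E = 0.53 kcal/mol.
The cis isomer is lower by 0.53 kcal/mol.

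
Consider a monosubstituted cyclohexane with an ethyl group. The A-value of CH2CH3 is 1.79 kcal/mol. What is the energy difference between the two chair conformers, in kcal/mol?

1.79 kcal/mol

A monosubstituted cyclohexane has one chair with the ethyl group axial (E = A = 1.79 kcal/mol) and one with it equatorial (E = 0).
ΔE = 1.79 − 0 = 1.79 kcal/mol.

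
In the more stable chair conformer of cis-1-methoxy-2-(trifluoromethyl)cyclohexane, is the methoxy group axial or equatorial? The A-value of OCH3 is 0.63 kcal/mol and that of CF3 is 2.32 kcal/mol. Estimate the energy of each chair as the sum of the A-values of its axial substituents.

C1 and C2 have opposite parity, so for the cis isomer the two substituents are one axial and one equatorial in each chair.
Chair I (methoxy axial, trifluoromethyl equatorial): E = 0.63 kcal/mol.
Chair II (methoxy equatorial, trifluoromethyl axial): E = 2.32 kcal/mol.
Chair I is the more stable (lower-energy) conformer, and in that chair the methoxy group is axial.

axial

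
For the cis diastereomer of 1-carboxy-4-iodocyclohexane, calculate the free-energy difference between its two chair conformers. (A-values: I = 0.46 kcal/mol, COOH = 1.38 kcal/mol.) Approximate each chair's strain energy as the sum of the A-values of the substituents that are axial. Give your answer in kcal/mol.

C1 and C4 have opposite parity, so for the cis isomer the two substituents are one axial and one equatorial in each chair.
Chair I (iodo axial, carboxyl equatorial): E = 0.46 kcal/mol.
Chair II (iodo equatorial, carboxyl axial): E = 1.38 kcal/mol.
ΔE = 1.38 − 0.46 = 0.92 kcal/mol; chair I is more stable.

0.92 kcal/mol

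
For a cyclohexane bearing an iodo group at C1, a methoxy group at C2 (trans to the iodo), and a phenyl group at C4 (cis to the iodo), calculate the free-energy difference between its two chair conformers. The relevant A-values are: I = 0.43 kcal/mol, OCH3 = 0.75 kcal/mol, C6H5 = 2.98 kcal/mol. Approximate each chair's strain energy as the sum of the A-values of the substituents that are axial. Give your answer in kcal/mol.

Chair I (iodo axial, methoxy axial, phenyl equatorial): E = 1.18 kcal/mol.
Chair II (iodo equatorial, methoxy equatorial, phenyl axial): E = 2.98 kcal/mol.
ΔE = 2.98 − 1.18 = 1.80 kcal/mol; chair I is more stable.

1.80 kcal/mol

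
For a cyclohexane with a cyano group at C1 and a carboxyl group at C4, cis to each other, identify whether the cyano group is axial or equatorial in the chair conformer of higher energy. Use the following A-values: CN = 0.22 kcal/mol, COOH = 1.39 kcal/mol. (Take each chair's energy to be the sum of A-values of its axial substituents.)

C1 and C4 have opposite parity, so for the cis isomer the two substituents are one axial and one equatorial in each chair.
Chair I (cyano axial, carboxyl equatorial): E = 0.22 kcal/mol.
Chair II (cyano equatorial, carboxyl axial): E = 1.39 kcal/mol.
Chair II is the less stable (higher-energy) conformer, and in that chair the cyano group is equatorial.

equatorial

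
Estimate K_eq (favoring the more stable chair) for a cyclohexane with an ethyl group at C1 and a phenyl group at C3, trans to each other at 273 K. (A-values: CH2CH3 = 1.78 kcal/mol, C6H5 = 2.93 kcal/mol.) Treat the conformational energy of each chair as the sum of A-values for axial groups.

K ≈ 8.33

C1 and C3 have the same parity, so for the trans isomer the two substituents are one axial and one equatorial in each chair.
Chair I (ethyl axial, phenyl equatorial): E = 1.78 kcal/mol; chair II (ethyl equatorial, phenyl axial): E = 2.93 kcal/mol.
ΔG = 1.15 kcal/mol between the two chairs.
K = exp(ΔG/RT) with R = 1.987×10⁻³ kcal mol⁻¹ K⁻¹ and T = 273 K gives K ≈ 8.33.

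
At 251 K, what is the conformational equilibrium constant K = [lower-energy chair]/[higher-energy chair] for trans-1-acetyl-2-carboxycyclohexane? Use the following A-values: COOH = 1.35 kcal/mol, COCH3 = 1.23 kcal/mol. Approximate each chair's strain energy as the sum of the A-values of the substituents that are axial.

C1 and C2 have opposite parity, so for the trans isomer the two substituents are e,e in one chair and a,a in the other.
Chair I (carboxyl axial, acetyl axial): E = 2.58 kcal/mol; chair II (carboxyl equatorial, acetyl equatorial): E = 0.00 kcal/mol.
ΔG = 2.58 kcal/mol between the two chairs.
K = exp(ΔG/RT) with R = 1.987×10⁻³ kcal mol⁻¹ K⁻¹ and T = 251 K gives K ≈ 176.

K ≈ 176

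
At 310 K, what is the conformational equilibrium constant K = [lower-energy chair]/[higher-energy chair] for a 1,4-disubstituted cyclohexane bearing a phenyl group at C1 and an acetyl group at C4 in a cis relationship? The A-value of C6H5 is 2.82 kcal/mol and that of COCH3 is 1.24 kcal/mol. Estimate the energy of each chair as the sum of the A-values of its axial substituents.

C1 and C4 have opposite parity, so for the cis isomer the two substituents are one axial and one equatorial in each chair.
Chair I (phenyl axial, acetyl equatorial): E = 2.82 kcal/mol; chair II (phenyl equatorial, acetyl axial): E = 1.24 kcal/mol.
ΔG = 1.58 kcal/mol between the two chairs.
K = exp(ΔG/RT) with R = 1.987×10⁻³ kcal mol⁻¹ K⁻¹ and T = 310 K gives K ≈ 13.

K ≈ 13.0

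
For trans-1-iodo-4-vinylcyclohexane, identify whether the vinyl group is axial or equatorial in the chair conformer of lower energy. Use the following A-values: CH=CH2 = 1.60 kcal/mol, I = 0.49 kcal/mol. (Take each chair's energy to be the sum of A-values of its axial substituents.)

equatorial

C1 and C4 have opposite parity, so for the trans isomer the two substituents are e,e in one chair and a,a in the other.
Chair I (vinyl axial, iodo axial): E = 2.09 kcal/mol.
Chair II (vinyl equatorial, iodo equatorial): E = 0.00 kcal/mol.
Chair II is the more stable (lower-energy) conformer, and in that chair the vinyl group is equatorial.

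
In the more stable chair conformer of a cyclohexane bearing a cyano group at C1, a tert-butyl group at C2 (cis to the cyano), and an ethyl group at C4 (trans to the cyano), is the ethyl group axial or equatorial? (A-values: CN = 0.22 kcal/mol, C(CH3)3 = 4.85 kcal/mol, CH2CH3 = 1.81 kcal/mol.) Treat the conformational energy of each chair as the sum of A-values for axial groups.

axial

Chair I (cyano axial, tert-butyl equatorial, ethyl axial): E = 2.03 kcal/mol.
Chair II (cyano equatorial, tert-butyl axial, ethyl equatorial): E = 4.85 kcal/mol.
Chair I is the more stable (lower-energy) conformer, and in that chair the ethyl group is axial.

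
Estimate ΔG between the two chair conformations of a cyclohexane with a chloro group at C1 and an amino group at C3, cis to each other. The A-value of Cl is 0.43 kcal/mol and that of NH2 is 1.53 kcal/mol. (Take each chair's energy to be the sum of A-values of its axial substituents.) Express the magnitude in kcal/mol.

1.96 kcal/mol

C1 and C3 have the same parity, so for the cis isomer the two substituents are e,e in one chair and a,a in the other.
Chair I (chloro axial, amino axial): E = 1.96 kcal/mol.
Chair II (chloro equatorial, amino equatorial): E = 0.00 kcal/mol.
ΔE = 1.96 − 0.00 = 1.96 kcal/mol; chair II is more stable.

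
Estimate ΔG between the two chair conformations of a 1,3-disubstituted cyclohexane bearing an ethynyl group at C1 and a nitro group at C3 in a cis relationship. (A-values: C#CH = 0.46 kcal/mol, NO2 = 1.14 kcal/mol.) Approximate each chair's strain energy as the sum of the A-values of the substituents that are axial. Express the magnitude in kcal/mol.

C1 and C3 have the same parity, so for the cis isomer the two substituents are e,e in one chair and a,a in the other.
Chair I (ethynyl axial, nitro axial): E = 1.60 kcal/mol.
Chair II (ethynyl equatorial, nitro equatorial): E = 0.00 kcal/mol.
ΔE = 1.60 − 0.00 = 1.60 kcal/mol; chair II is more stable.

1.60 kcal/mol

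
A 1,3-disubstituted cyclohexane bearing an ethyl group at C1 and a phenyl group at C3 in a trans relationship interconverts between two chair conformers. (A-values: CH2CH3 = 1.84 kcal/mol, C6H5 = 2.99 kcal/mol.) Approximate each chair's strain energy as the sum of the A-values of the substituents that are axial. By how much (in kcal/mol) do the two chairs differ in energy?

1.15 kcal/mol

C1 and C3 have the same parity, so for the trans isomer the two substituents are one axial and one equatorial in each chair.
Chair I (ethyl axial, phenyl equatorial): E = 1.84 kcal/mol.
Chair II (ethyl equatorial, phenyl axial): E = 2.99 kcal/mol.
ΔE = 2.99 − 1.84 = 1.15 kcal/mol; chair I is more stable.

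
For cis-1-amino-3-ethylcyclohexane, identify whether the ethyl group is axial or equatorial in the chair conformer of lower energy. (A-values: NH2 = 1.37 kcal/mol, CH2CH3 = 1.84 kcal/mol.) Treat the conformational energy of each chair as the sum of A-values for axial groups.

C1 and C3 have the same parity, so for the cis isomer the two substituents are e,e in one chair and a,a in the other.
Chair I (amino axial, ethyl axial): E = 3.21 kcal/mol.
Chair II (amino equatorial, ethyl equatorial): E = 0.00 kcal/mol.
Chair II is the more stable (lower-energy) conformer, and in that chair the ethyl group is equatorial.

equatorial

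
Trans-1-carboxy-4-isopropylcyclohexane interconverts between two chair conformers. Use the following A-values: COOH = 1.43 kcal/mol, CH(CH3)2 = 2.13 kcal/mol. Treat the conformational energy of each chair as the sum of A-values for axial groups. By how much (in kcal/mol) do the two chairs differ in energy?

3.56 kcal/mol

C1 and C4 have opposite parity, so for the trans isomer the two substituents are e,e in one chair and a,a in the other.
Chair I (carboxyl axial, isopropyl axial): E = 3.56 kcal/mol.
Chair II (carboxyl equatorial, isopropyl equatorial): E = 0.00 kcal/mol.
ΔE = 3.56 − 0.00 = 3.56 kcal/mol; chair II is more stable.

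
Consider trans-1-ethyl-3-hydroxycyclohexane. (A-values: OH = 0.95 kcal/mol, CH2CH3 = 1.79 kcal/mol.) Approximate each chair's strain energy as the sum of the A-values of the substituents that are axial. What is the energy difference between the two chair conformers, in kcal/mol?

0.84 kcal/mol

C1 and C3 have the same parity, so for the trans isomer the two substituents are one axial and one equatorial in each chair.
Chair I (hydroxyl axial, ethyl equatorial): E = 0.95 kcal/mol.
Chair II (hydroxyl equatorial, ethyl axial): E = 1.79 kcal/mol.
ΔE = 1.79 − 0.95 = 0.84 kcal/mol; chair I is more stable.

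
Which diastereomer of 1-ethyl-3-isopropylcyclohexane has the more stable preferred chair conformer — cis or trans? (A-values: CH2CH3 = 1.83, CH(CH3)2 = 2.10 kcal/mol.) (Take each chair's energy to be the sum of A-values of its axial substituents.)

At 1,3 positions (parity same): cis → (e,e or a,a); trans → (a,e or e,a).
Best chair for cis: E = 0.00 kcal/mol; best chair for trans: E = 1.83 kcal/mol.
The cis isomer is lower by 1.83 kcal/mol.

cis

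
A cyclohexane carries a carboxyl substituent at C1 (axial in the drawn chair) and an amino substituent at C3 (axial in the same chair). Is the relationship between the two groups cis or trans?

cis

C1 and C3 have the same parity, so their axial bonds point in the same direction.
With same-parity carbons, two substituents on the same face are both axial or both equatorial; opposite faces give one of each.
Here the groups are axial/axial → same face → cis.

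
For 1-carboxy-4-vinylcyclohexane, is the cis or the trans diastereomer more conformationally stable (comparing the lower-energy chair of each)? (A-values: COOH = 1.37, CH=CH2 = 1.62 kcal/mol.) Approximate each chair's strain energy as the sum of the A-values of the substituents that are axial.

At 1,4 positions (parity opposite): cis → (a,e or e,a); trans → (e,e or a,a).
Best chair for cis: E = 1.37 kcal/mol; best chair for trans: E = 0.00 kcal/mol.
The trans isomer is lower by 1.37 kcal/mol.

trans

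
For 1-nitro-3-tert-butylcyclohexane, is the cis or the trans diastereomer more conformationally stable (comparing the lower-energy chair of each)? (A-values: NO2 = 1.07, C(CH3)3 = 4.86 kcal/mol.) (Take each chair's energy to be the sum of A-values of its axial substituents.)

cis

At 1,3 positions (parity same): cis → (e,e or a,a); trans → (a,e or e,a).
Best chair for cis: E = 0.00 kcal/mol; best chair for trans: E = 1.07 kcal/mol.
The cis isomer is lower by 1.07 kcal/mol.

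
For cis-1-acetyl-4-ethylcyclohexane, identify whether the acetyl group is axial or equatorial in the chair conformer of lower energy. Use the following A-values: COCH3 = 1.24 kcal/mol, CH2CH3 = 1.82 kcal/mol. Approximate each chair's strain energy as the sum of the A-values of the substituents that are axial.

C1 and C4 have opposite parity, so for the cis isomer the two substituents are one axial and one equatorial in each chair.
Chair I (acetyl axial, ethyl equatorial): E = 1.24 kcal/mol.
Chair II (acetyl equatorial, ethyl axial): E = 1.82 kcal/mol.
Chair I is the more stable (lower-energy) conformer, and in that chair the acetyl group is axial.

axial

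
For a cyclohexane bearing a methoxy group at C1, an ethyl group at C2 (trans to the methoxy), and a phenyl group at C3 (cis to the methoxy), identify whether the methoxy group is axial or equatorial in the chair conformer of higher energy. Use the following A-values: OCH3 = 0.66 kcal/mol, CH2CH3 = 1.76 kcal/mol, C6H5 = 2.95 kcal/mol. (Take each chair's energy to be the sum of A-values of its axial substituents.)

Chair I (methoxy axial, ethyl axial, phenyl axial): E = 5.37 kcal/mol.
Chair II (methoxy equatorial, ethyl equatorial, phenyl equatorial): E = 0.00 kcal/mol.
Chair I is the less stable (higher-energy) conformer, and in that chair the methoxy group is axial.

axial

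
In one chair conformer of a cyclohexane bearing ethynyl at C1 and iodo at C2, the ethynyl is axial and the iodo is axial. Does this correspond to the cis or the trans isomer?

trans

C1 and C2 have opposite parity, so their axial bonds point in opposite directions.
With opposite-parity carbons, two substituents on the same face are one axial and one equatorial; opposite faces give both axial or both equatorial.
Here the groups are axial/axial → opposite face → trans.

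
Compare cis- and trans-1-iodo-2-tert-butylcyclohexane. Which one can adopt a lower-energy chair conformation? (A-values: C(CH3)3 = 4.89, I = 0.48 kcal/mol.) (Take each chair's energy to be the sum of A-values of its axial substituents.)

At 1,2 positions (parity opposite): cis → (a,e or e,a); trans → (e,e or a,a).
Best chair for cis: E = 0.48 kcal/mol; best chair for trans: E = 0.00 kcal/mol.
The trans isomer is lower by 0.48 kcal/mol.

trans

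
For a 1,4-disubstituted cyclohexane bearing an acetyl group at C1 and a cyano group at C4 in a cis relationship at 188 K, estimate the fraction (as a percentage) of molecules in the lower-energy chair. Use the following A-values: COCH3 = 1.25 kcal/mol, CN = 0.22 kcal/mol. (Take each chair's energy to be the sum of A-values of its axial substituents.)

C1 and C4 have opposite parity, so for the cis isomer the two substituents are one axial and one equatorial in each chair.
Chair I (acetyl axial, cyano equatorial): E = 1.25 kcal/mol; chair II (acetyl equatorial, cyano axial): E = 0.22 kcal/mol.
ΔG = 1.03 kcal/mol between the two chairs.
K = exp(ΔG/RT) with R = 1.987×10⁻³ kcal mol⁻¹ K⁻¹ and T = 188 K gives K ≈ 15.8.
Fraction in the lower-energy chair = K/(K+1) = 94.0%.

94.0%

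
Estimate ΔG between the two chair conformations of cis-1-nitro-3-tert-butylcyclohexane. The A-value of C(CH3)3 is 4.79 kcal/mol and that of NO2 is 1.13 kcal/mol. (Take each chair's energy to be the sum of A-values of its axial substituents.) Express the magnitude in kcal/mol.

5.92 kcal/mol

C1 and C3 have the same parity, so for the cis isomer the two substituents are e,e in one chair and a,a in the other.
Chair I (tert-butyl axial, nitro axial): E = 5.92 kcal/mol.
Chair II (tert-butyl equatorial, nitro equatorial): E = 0.00 kcal/mol.
ΔE = 5.92 − 0.00 = 5.92 kcal/mol; chair II is more stable.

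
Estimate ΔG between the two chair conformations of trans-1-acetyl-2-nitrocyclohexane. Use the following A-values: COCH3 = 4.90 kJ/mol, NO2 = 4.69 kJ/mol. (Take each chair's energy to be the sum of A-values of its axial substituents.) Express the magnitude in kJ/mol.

9.59 kJ/mol

C1 and C2 have opposite parity, so for the trans isomer the two substituents are e,e in one chair and a,a in the other.
Chair I (acetyl axial, nitro axial): E = 9.59 kJ/mol.
Chair II (acetyl equatorial, nitro equatorial): E = 0.00 kJ/mol.
ΔE = 9.59 − 0.00 = 9.59 kJ/mol; chair II is more stable.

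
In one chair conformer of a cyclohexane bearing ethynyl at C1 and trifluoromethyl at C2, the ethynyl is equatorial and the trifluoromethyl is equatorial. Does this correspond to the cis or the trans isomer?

C1 and C2 have opposite parity, so their axial bonds point in opposite directions.
With opposite-parity carbons, two substituents on the same face are one axial and one equatorial; opposite faces give both axial or both equatorial.
Here the groups are equatorial/equatorial → opposite face → trans.

trans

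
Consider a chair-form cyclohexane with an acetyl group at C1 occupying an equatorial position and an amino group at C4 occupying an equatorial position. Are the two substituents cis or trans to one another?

trans

C1 and C4 have opposite parity, so their axial bonds point in opposite directions.
With opposite-parity carbons, two substituents on the same face are one axial and one equatorial; opposite faces give both axial or both equatorial.
Here the groups are equatorial/equatorial → opposite face → trans.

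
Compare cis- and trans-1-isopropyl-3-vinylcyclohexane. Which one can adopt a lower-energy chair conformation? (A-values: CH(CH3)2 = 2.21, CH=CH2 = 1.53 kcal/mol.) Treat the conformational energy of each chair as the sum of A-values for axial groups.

At 1,3 positions (parity same): cis → (e,e or a,a); trans → (a,e or e,a).
Best chair for cis: E = 0.00 kcal/mol; best chair for trans: E = 1.53 kcal/mol.
The cis isomer is lower by 1.53 kcal/mol.

cis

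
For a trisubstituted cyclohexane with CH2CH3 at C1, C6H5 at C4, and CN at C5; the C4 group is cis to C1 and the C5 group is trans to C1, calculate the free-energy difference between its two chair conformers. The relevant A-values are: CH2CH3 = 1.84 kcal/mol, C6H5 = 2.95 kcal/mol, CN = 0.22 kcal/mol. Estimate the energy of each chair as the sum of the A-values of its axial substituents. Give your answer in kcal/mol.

Chair I (ethyl axial, phenyl equatorial, cyano equatorial): E = 1.84 kcal/mol.
Chair II (ethyl equatorial, phenyl axial, cyano axial): E = 3.17 kcal/mol.
ΔE = 3.17 − 1.84 = 1.33 kcal/mol; chair I is more stable.

1.33 kcal/mol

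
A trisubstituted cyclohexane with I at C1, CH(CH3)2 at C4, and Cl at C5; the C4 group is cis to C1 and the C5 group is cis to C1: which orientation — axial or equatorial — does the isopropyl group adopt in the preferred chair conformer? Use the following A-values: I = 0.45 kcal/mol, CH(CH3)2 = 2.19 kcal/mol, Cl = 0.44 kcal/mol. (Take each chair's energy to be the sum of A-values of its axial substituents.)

equatorial

Chair I (iodo axial, isopropyl equatorial, chloro axial): E = 0.89 kcal/mol.
Chair II (iodo equatorial, isopropyl axial, chloro equatorial): E = 2.19 kcal/mol.
Chair I is the more stable (lower-energy) conformer, and in that chair the isopropyl group is equatorial.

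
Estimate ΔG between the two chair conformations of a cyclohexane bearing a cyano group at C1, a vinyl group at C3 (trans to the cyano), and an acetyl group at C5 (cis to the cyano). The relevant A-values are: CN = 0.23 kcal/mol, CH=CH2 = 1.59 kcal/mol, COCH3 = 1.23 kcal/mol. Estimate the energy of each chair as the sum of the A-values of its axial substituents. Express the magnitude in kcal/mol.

0.13 kcal/mol

Chair I (cyano axial, vinyl equatorial, acetyl axial): E = 1.46 kcal/mol.
Chair II (cyano equatorial, vinyl axial, acetyl equatorial): E = 1.59 kcal/mol.
ΔE = 1.59 − 1.46 = 0.13 kcal/mol; chair I is more stable.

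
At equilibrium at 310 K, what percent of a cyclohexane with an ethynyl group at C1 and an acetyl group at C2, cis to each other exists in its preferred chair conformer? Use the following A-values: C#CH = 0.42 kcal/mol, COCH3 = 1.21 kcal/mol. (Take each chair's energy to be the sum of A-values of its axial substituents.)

78.3%

C1 and C2 have opposite parity, so for the cis isomer the two substituents are one axial and one equatorial in each chair.
Chair I (ethynyl axial, acetyl equatorial): E = 0.42 kcal/mol; chair II (ethynyl equatorial, acetyl axial): E = 1.21 kcal/mol.
ΔG = 0.79 kcal/mol between the two chairs.
K = exp(ΔG/RT) with R = 1.987×10⁻³ kcal mol⁻¹ K⁻¹ and T = 310 K gives K ≈ 3.61.
Fraction in the lower-energy chair = K/(K+1) = 78.3%.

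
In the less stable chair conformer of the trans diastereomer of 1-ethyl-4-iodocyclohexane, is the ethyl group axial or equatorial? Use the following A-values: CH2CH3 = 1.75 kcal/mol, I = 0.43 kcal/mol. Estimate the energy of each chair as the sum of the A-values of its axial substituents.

C1 and C4 have opposite parity, so for the trans isomer the two substituents are e,e in one chair and a,a in the other.
Chair I (ethyl axial, iodo axial): E = 2.18 kcal/mol.
Chair II (ethyl equatorial, iodo equatorial): E = 0.00 kcal/mol.
Chair I is the less stable (higher-energy) conformer, and in that chair the ethyl group is axial.

axial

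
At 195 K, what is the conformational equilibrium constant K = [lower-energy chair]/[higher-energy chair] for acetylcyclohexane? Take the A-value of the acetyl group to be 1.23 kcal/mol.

One chair has the acetyl group axial (E = 1.23 kcal/mol) and the other has it equatorial (E = 0).
ΔG = 1.23 kcal/mol between the two chairs.
K = exp(ΔG/RT) with R = 1.987×10⁻³ kcal mol⁻¹ K⁻¹ and T = 195 K gives K ≈ 23.9.

K ≈ 23.9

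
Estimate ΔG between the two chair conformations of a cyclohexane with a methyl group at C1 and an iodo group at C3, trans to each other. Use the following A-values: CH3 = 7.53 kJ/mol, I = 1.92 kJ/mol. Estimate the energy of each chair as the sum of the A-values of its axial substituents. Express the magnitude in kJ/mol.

C1 and C3 have the same parity, so for the trans isomer the two substituents are one axial and one equatorial in each chair.
Chair I (methyl axial, iodo equatorial): E = 7.53 kJ/mol.
Chair II (methyl equatorial, iodo axial): E = 1.92 kJ/mol.
ΔE = 7.53 − 1.92 = 5.61 kJ/mol; chair II is more stable.

5.61 kJ/mol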